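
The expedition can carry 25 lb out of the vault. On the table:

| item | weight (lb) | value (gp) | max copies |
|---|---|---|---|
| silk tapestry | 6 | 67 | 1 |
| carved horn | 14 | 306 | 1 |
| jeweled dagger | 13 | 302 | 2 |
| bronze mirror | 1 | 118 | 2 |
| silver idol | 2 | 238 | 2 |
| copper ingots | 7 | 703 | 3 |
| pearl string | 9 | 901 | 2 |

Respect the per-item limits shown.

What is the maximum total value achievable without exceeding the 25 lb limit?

Greedy by ratio would take 2×bronze mirror + 2×silver idol + 2×copper ingots: 20 lb used, total 2118.
Replace 2×bronze mirror with copper ingots: the trade gains 467 net, giving 2585 at 25 lb.
No other feasible combination exceeds 2585.

2585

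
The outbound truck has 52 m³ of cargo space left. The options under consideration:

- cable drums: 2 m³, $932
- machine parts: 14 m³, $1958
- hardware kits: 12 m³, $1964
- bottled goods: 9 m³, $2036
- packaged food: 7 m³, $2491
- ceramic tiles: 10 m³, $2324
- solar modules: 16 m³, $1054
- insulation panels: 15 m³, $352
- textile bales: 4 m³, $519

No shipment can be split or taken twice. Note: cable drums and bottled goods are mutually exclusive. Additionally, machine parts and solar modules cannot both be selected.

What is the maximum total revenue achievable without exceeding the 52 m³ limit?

10773

Machine parts + hardware kits + bottled goods + packaged food + ceramic tiles uses 52 of the 52 m³ and totals 10773.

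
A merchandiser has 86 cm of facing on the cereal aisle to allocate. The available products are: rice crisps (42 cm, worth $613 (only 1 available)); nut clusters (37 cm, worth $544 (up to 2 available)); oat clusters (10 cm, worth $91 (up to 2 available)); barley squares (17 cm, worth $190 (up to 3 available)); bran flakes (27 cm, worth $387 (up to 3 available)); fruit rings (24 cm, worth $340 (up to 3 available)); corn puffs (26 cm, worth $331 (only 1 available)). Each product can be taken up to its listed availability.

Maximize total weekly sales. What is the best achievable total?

1224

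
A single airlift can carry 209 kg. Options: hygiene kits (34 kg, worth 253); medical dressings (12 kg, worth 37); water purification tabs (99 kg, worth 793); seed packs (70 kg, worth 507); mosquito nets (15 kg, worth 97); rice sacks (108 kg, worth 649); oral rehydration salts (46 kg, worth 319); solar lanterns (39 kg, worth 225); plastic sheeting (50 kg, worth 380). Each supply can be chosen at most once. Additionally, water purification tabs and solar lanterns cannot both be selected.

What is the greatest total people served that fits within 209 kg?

1553

By people served per kg: water purification tabs 8.01, plastic sheeting 7.60, hygiene kits 7.44, seed packs 7.24 lead.
The ratio heuristic lands on hygiene kits + water purification tabs + mosquito nets + plastic sheeting (1523) but leaves 11 kg idle.
The 65 kg tied up in mosquito nets and plastic sheeting is better spent on seed packs — total rises to 1553 (203 kg).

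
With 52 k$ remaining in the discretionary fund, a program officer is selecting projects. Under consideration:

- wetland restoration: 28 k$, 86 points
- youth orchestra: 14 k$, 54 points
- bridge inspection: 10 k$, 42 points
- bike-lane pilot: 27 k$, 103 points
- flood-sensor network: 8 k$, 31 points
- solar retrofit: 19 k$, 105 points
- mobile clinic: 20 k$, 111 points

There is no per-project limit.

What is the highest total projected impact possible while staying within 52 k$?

264

Taking youth orchestra + 2×solar retrofit: 52 k$ used, 264 in projected impact.
No other feasible combination exceeds 264.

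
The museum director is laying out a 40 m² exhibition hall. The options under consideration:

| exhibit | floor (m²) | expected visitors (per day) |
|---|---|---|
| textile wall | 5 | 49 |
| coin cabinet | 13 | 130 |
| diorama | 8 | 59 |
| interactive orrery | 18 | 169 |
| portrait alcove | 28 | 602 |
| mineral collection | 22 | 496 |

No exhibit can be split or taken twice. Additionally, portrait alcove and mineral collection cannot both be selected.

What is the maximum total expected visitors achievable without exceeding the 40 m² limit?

675

Density check — mineral collection 22.55, portrait alcove 21.50, coin cabinet 10.00 are the best per m².
The ratio ordering already packs tightly: textile wall + coin cabinet + mineral collection, 40 m², 675.
Runner-up interactive orrery + mineral collection tops out at 665.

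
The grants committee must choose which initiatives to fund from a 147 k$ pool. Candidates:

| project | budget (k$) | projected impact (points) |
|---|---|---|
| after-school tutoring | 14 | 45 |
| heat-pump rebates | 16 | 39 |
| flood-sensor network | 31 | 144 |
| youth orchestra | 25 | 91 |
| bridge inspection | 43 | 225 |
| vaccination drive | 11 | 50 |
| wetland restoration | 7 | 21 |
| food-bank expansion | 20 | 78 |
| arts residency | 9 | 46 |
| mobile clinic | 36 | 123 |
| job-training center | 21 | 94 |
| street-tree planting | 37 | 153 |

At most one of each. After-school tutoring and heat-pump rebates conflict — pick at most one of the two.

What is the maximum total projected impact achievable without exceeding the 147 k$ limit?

671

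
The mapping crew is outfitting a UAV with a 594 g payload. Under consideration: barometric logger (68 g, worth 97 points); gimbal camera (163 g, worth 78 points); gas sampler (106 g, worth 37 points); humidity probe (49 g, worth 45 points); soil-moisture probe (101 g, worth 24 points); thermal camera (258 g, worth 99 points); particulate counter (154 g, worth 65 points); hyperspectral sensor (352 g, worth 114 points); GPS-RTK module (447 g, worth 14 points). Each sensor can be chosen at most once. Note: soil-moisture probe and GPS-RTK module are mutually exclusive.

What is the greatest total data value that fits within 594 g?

The ratio ordering already packs tightly: barometric logger + gimbal camera + gas sampler + humidity probe + particulate counter, 540 g, 322.

322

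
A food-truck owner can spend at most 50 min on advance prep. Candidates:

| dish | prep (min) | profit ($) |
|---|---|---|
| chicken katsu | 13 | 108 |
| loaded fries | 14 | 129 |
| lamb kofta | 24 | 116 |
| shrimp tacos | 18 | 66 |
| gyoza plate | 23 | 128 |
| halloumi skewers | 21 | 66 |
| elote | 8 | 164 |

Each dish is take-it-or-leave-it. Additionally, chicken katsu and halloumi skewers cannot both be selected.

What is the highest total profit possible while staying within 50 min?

421

Density check — elote 20.50, loaded fries 9.21, chicken katsu 8.31, gyoza plate 5.57 are the best per min.
A density-first pass picks chicken katsu + loaded fries + elote — 401 at 35 min.
The 13 min tied up in chicken katsu is better spent on gyoza plate — total rises to 421 (45 min).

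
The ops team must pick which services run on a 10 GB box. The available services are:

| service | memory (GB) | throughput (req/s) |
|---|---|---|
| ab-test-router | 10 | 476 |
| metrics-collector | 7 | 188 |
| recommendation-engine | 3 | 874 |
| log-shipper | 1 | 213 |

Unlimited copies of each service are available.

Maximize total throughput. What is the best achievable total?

2835

Ranking by ratio (throughput/GB): recommendation-engine 291.33, log-shipper 213.00, ab-test-router 47.60.
3×recommendation-engine + log-shipper uses 10 of the 10 GB and totals 2835.
Every other selection either busts 10 GB or fails to beat 2835.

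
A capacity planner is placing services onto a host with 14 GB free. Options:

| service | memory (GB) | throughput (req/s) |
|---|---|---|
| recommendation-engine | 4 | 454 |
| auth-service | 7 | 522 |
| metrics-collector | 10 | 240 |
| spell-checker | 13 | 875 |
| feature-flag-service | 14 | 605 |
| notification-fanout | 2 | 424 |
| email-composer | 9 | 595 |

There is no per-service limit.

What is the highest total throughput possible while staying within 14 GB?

2968

Best packing: 7×notification-fanout — 14 GB, 2968 total.
That's the maximum — no swap from here does better than 2968.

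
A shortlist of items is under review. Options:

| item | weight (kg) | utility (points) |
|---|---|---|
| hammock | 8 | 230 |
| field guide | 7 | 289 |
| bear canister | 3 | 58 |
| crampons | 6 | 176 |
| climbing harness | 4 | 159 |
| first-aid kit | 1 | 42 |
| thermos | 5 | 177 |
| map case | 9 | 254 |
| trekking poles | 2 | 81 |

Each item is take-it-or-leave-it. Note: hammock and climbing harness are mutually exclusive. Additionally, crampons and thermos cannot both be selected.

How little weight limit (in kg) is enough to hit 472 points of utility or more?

Need the lightest bundle worth ≥ 472.
field guide + climbing harness + first-aid kit: 490 utility at 12 kg.
No combination under 12 kg hits 472.

12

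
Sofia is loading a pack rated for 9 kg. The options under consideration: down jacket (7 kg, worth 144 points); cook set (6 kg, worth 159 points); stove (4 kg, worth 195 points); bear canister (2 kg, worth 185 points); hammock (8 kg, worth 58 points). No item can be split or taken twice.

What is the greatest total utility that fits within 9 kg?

Best packing: stove + bear canister — 6 kg, 380 total.

380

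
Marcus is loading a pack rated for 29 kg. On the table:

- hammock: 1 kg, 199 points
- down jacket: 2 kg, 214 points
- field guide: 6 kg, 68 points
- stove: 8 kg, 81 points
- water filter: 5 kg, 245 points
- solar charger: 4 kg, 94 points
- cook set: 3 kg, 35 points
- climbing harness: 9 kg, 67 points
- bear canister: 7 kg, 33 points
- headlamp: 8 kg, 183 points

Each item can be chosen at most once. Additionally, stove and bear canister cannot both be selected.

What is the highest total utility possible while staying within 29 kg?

1038

Best packing: hammock + down jacket + field guide + water filter + solar charger + cook set + headlamp — 29 kg, 1038 total.
Runner-up hammock + down jacket + stove + water filter + solar charger + headlamp tops out at 1016.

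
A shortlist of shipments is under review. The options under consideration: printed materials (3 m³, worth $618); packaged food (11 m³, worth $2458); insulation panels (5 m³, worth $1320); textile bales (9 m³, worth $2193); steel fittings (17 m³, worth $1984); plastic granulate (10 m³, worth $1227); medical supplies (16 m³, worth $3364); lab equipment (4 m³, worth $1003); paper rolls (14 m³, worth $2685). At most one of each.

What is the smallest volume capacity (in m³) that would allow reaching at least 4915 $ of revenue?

Need the lightest bundle worth ≥ 4915.
printed materials + insulation panels + textile bales + lab equipment: 5134 revenue at 21 m³.
No combination under 21 m³ hits 4915.

21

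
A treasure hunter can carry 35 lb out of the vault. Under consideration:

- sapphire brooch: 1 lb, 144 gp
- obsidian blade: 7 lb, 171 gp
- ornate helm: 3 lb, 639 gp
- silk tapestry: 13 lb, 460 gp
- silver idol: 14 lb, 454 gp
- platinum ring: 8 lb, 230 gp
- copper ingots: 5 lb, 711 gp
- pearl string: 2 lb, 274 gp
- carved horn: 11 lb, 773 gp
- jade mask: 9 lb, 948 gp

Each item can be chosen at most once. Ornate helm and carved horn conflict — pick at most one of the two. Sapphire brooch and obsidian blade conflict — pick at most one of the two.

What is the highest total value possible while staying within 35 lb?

Taking sapphire brooch + ornate helm + silk tapestry + copper ingots + pearl string + jade mask: 33 lb used, 3176 in value.
The spare 2 lb is too small for any remaining item, and no feasible exchange beats 3176.

3176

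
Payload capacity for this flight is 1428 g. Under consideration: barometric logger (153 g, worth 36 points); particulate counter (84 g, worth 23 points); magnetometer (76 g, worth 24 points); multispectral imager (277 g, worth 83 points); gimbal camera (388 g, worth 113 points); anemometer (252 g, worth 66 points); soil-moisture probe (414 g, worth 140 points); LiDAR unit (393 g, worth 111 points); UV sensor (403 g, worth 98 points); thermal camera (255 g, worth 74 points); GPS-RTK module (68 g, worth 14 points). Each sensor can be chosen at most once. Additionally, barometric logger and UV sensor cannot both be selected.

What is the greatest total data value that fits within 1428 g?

Best packing: magnetometer + multispectral imager + gimbal camera + soil-moisture probe + thermal camera — 1410 g, 434 total.
Next best is particulate counter + multispectral imager + gimbal camera + soil-moisture probe + thermal camera at 433 (1418 g) — short by 1.

434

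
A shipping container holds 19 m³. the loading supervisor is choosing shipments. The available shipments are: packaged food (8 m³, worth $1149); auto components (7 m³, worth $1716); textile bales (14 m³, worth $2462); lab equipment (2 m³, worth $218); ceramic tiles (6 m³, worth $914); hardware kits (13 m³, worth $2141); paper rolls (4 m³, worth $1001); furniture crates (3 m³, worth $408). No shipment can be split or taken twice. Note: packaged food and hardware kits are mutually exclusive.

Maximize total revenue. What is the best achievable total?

Greedy by ratio would take auto components + lab equipment + ceramic tiles + paper rolls: 19 m³ used, total 3849.
The 8 m³ tied up in lab equipment and ceramic tiles is better spent on packaged food — total rises to 3866 (19 m³).
Nothing else feasible within 19 m³ beats 3866.

3866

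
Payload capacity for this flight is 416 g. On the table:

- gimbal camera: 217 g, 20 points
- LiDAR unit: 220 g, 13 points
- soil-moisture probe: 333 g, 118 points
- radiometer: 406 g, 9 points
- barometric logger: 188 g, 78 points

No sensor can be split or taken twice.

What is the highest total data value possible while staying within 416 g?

118

Density check — barometric logger 0.41, soil-moisture probe 0.35, gimbal camera 0.09 are the best per g.
Greedy by ratio would take gimbal camera + barometric logger: 405 g used, total 98.
Replace gimbal camera and barometric logger with soil-moisture probe: the trade gains 20 net, giving 118 at 333 g.
Next best is gimbal camera + barometric logger at 98 (405 g) — short by 20.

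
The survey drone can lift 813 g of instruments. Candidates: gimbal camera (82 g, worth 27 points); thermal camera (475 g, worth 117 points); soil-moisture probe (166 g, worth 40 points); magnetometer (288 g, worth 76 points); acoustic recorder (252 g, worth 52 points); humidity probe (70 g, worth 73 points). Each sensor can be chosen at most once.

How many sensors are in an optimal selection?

4

Best achievable data value is 257.
For example gimbal camera + thermal camera + soil-moisture probe + humidity probe achieves it, using 793 g.
Any selection reaching 257 contains exactly 4 sensors.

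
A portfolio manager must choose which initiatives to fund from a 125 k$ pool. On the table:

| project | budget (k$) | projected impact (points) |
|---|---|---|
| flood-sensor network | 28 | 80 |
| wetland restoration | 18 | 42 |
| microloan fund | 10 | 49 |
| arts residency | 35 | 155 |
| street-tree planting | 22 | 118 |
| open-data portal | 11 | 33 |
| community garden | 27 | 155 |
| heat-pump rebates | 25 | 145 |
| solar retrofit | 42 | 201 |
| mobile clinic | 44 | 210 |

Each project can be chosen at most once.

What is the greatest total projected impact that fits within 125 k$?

628

Density check — heat-pump rebates 5.80, community garden 5.74, street-tree planting 5.36 are the best per k$.
Greedy by ratio would take microloan fund + arts residency + street-tree planting + community garden + heat-pump rebates: 119 k$ used, total 622.
Replace microloan fund and arts residency with mobile clinic: the trade gains 6 net, giving 628 at 118 k$.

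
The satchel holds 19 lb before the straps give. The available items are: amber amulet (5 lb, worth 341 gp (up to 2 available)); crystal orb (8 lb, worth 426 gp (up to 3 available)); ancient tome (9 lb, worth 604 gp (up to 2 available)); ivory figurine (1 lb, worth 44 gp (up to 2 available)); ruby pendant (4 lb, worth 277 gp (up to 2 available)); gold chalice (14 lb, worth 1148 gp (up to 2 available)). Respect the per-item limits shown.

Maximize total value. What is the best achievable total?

A density-first pass picks ivory figurine + ruby pendant + gold chalice — 1469 at 19 lb.
Replace ivory figurine and ruby pendant with amber amulet: the trade gains 20 net, giving 1489 at 19 lb.
Every other selection either busts 19 lb or exceeds an availability limit or fails to beat 1489.

1489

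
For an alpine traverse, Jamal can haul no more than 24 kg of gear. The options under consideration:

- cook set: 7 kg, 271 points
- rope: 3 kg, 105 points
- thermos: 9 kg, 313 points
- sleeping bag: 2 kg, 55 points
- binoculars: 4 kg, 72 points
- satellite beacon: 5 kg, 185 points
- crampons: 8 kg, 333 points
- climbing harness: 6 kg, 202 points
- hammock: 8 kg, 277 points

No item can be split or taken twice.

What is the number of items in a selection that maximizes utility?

3

Optimal total is 917.
One optimal bundle: cook set + thermos + crampons (24 kg).
Every optimal selection uses 3 items.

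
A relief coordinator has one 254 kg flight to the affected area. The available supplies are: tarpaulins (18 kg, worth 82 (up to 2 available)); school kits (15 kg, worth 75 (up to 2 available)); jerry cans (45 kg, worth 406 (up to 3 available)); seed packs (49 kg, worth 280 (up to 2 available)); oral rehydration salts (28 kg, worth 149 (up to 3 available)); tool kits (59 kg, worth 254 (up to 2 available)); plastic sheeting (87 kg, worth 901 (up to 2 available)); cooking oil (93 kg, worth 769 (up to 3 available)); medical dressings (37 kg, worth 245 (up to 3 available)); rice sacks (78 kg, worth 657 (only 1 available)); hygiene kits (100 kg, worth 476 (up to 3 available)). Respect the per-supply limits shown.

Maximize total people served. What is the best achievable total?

Filling by ratio: jerry cans + oral rehydration salts + 2×plastic sheeting for 2357, with 7 kg left unused.
Dropping jerry cans and oral rehydration salts frees 73 kg; slotting in rice sacks (78 kg) lifts the total to 2459 at 252 kg.
Nothing else within 254 kg beats 2459.

2459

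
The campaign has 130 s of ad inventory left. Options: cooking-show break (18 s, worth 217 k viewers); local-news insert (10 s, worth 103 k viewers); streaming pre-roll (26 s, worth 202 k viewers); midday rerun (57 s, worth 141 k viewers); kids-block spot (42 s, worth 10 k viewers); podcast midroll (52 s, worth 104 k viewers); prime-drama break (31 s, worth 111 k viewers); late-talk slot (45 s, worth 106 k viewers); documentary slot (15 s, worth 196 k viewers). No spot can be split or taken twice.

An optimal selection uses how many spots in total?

5

The maximum expected reach within 130 s is 859.
cooking-show break + local-news insert + streaming pre-roll + midday rerun + documentary slot hits 859 at 126 s.
Any selection reaching 859 contains exactly 5 spots.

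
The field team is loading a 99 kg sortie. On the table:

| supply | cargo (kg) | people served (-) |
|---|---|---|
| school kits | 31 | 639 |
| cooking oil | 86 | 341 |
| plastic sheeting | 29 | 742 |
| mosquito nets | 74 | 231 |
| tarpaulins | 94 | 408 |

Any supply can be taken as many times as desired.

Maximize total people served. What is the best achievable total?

The ratio ordering already packs tightly: 3×plastic sheeting, 87 kg, 2226.
Nothing else within 99 kg beats 2226.

2226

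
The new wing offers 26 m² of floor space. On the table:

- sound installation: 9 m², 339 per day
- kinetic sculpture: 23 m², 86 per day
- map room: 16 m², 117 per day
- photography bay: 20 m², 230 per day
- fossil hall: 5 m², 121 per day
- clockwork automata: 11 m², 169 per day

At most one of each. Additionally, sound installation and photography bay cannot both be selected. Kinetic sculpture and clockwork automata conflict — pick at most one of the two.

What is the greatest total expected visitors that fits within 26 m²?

629

Best packing: sound installation + fossil hall + clockwork automata — 25 m², 629 total.
An exhaustive check of the 64 subsets confirms 629.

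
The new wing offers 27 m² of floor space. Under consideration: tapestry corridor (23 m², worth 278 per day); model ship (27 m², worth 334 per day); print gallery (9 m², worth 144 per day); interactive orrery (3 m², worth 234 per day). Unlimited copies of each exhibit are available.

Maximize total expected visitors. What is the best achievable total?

2106

Ranking by ratio (expected visitors/m²): interactive orrery 78.00, print gallery 16.00, model ship 12.37, tapestry corridor 12.09.
9×interactive orrery uses 27 of the 27 m² and totals 2106.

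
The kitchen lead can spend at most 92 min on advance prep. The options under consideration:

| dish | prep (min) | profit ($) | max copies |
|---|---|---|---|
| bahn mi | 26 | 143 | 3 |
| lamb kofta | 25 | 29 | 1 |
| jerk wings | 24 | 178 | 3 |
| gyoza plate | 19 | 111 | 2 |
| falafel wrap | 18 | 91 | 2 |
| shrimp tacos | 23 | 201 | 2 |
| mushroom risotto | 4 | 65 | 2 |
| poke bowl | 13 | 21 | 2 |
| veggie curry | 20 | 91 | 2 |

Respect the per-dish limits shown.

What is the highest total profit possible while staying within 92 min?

754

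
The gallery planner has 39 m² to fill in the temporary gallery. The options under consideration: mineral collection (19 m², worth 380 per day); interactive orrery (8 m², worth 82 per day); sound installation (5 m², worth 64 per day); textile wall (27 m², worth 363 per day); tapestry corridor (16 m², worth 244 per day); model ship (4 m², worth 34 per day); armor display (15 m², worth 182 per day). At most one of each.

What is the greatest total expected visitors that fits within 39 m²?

658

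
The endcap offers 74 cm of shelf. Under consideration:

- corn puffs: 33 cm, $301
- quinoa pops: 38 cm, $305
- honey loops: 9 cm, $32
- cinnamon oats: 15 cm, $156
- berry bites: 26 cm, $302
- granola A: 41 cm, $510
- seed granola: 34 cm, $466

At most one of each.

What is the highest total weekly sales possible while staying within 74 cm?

Filling by ratio: honey loops + berry bites + seed granola for 800, with 5 cm left unused.
Dropping honey loops and seed granola frees 43 cm; slotting in granola A (41 cm) lifts the total to 812 at 67 cm.
That's the maximum — no swap from here does better than 812.

812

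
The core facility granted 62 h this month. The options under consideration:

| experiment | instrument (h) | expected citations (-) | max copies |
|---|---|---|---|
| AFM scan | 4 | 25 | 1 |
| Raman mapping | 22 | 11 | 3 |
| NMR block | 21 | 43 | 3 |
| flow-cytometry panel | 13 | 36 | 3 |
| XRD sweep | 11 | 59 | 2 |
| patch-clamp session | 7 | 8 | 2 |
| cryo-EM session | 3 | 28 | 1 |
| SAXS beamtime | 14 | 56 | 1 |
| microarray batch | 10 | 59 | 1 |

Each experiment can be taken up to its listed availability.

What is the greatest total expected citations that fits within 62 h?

297

By expected citations per h: cryo-EM session 9.33, AFM scan 6.25, microarray batch 5.90, XRD sweep 5.36 lead.
Filling by ratio: AFM scan + 2×XRD sweep + patch-clamp session + cryo-EM session + SAXS beamtime + microarray batch for 294, with 2 h left unused.
The 11 h tied up in AFM scan and patch-clamp session is better spent on flow-cytometry panel — total rises to 297 (62 h).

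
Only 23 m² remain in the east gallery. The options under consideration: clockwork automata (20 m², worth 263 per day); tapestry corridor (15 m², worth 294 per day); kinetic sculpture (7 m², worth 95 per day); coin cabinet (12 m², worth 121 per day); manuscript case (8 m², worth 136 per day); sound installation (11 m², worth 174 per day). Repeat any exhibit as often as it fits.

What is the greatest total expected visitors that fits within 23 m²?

Ranking by ratio (expected visitors/m²): tapestry corridor 19.60, manuscript case 17.00, sound installation 15.82.
The ratio ordering already packs tightly: tapestry corridor + manuscript case, 23 m², 430.

430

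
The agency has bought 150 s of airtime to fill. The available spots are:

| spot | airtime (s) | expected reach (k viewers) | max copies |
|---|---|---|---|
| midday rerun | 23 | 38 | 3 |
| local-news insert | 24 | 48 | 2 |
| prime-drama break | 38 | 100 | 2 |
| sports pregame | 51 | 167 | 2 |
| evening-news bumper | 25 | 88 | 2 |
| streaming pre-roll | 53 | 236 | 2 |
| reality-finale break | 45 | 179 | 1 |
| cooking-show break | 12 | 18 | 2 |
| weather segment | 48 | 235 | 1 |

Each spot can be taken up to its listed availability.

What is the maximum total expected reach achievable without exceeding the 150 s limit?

650

Density check — weather segment 4.90, streaming pre-roll 4.45, reality-finale break 3.98 are the best per s.
Streaming pre-roll + reality-finale break + weather segment uses 146 of the 150 s and totals 650.
The spare 4 s is too small for any remaining spot, and no exchange beats 650.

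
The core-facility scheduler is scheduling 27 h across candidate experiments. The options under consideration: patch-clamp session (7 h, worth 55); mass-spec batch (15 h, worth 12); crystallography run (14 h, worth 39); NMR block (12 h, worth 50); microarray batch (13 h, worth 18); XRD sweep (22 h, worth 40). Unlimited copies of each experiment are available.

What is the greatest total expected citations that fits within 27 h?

165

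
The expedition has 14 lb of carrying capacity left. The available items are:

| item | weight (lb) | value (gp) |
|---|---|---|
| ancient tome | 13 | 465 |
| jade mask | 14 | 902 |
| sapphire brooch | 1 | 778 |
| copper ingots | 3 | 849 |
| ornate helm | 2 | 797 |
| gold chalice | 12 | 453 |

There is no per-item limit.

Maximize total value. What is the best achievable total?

14×sapphire brooch uses 14 of the 14 lb and totals 10892.
No other feasible combination exceeds 10892.

10892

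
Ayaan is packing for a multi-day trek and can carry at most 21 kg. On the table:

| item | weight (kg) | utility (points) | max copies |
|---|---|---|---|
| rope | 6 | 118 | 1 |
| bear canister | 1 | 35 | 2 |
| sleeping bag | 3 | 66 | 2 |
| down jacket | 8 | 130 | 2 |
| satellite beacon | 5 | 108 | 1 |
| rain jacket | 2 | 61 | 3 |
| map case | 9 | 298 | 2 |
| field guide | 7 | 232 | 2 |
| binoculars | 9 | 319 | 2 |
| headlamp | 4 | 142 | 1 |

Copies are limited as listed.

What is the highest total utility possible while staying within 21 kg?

A density-first pass picks 2×bear canister + 3×rain jacket + binoculars + headlamp — 714 at 21 kg.
Dropping bear canister and 2×rain jacket and headlamp frees 9 kg; slotting in binoculars (9 kg) lifts the total to 734 at 21 kg.
That's the maximum — no swap from here does better than 734.

734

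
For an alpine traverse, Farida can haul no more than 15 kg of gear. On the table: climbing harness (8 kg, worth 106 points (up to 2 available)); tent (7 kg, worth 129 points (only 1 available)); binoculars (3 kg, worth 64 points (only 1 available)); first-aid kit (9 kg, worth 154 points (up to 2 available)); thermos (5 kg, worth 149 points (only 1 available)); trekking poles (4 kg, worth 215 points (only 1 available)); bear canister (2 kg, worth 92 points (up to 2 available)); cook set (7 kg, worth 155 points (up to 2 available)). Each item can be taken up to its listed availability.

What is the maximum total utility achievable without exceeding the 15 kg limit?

Density check — trekking poles 53.75, bear canister 46.00, thermos 29.80, cook set 22.14 are the best per kg.
Filling by ratio: thermos + trekking poles + 2×bear canister for 548, with 2 kg left unused.
The 5 kg tied up in thermos is better spent on cook set — total rises to 554 (15 kg).
No other feasible combination exceeds 554.

554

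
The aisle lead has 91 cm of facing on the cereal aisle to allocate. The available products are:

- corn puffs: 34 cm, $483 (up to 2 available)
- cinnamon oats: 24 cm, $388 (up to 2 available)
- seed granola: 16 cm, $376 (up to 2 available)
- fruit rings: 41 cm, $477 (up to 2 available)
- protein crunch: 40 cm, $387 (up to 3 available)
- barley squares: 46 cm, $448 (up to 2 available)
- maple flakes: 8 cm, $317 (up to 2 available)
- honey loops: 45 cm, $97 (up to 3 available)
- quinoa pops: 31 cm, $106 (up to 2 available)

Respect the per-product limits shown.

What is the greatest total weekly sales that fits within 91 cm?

1881

Density check — maple flakes 39.62, seed granola 23.50, cinnamon oats 16.17, corn puffs 14.21 are the best per cm.
The ratio heuristic lands on cinnamon oats + 2×seed granola + 2×maple flakes (1774) but leaves 19 cm idle.
Dropping seed granola frees 16 cm; slotting in corn puffs (34 cm) lifts the total to 1881 at 90 cm.
No other feasible combination exceeds 1881.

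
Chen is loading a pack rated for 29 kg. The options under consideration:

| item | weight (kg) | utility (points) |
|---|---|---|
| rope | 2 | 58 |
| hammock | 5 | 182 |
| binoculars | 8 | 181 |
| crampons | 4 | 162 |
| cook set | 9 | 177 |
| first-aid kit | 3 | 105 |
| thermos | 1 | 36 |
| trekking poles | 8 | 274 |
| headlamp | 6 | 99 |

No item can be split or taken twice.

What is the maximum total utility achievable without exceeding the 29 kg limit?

940

By utility per kg: crampons 40.50, hammock 36.40, thermos 36.00 lead.
Taking the top-ratio items first gives rope + hammock + crampons + first-aid kit + thermos + trekking poles + headlamp for 916 (29 kg).
Replace rope and headlamp with binoculars: the trade gains 24 net, giving 940 at 29 kg.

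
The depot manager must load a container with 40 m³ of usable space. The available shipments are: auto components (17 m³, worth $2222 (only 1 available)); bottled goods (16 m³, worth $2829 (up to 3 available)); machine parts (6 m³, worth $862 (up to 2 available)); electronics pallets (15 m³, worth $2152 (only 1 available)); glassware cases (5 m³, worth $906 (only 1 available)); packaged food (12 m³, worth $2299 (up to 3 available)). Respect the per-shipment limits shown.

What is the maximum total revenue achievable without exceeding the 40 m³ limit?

Ranking by ratio (revenue/m³): packaged food 191.58, glassware cases 181.20, bottled goods 176.81, machine parts 143.67.
Filling by ratio: 3×packaged food for 6897, with 4 m³ left unused.
Replace packaged food with bottled goods: the trade gains 530 net, giving 7427 at 40 m³.
That's the maximum — no swap from here does better than 7427.

7427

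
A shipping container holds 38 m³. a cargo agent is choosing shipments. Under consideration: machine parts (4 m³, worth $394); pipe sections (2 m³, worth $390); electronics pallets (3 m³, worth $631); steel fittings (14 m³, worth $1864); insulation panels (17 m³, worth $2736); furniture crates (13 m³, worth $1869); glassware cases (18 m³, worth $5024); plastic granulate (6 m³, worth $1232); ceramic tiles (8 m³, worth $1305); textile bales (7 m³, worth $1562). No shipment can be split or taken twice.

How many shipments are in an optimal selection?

The maximum revenue within 38 m³ is 8912.
pipe sections + electronics pallets + glassware cases + ceramic tiles + textile bales hits 8912 at 38 m³.
Any selection reaching 8912 contains exactly 5 shipments.

5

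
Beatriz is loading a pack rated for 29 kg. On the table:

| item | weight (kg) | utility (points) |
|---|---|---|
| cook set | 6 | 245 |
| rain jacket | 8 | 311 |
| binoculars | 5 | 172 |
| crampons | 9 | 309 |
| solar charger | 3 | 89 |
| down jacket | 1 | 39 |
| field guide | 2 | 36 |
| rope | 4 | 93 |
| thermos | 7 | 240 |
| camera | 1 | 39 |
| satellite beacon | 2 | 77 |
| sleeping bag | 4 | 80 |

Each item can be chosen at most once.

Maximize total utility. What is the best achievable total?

1084

A density-first pass picks cook set + rain jacket + binoculars + solar charger + down jacket + field guide + camera + satellite beacon — 1008 at 28 kg.
Replace solar charger and field guide and camera with thermos: the trade gains 76 net, giving 1084 at 29 kg.
Cook set + rain jacket + binoculars + thermos + camera + satellite beacon matches that 1084 at 29 kg; no feasible combination exceeds it.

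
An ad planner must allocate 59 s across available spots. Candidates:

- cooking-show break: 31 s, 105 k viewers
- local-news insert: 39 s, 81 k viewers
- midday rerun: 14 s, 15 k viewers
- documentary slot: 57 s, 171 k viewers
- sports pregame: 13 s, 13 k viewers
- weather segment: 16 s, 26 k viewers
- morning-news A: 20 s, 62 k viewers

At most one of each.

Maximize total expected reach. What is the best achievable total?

171

Filling by ratio: cooking-show break + morning-news A for 167, with 8 s left unused.
Replace cooking-show break and morning-news A with documentary slot: the trade gains 4 net, giving 171 at 57 s.
The closest alternative, cooking-show break + morning-news A, reaches only 167.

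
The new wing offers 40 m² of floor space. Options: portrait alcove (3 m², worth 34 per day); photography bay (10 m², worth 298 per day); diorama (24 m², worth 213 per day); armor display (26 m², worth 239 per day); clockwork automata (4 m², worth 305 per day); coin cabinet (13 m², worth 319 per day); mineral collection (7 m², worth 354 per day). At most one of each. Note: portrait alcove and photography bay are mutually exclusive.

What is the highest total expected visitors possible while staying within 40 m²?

1276

Ranking by ratio (expected visitors/m²): clockwork automata 76.25, mineral collection 50.57, photography bay 29.80, coin cabinet 24.54.
Photography bay + clockwork automata + coin cabinet + mineral collection uses 34 of the 40 m² and totals 1276.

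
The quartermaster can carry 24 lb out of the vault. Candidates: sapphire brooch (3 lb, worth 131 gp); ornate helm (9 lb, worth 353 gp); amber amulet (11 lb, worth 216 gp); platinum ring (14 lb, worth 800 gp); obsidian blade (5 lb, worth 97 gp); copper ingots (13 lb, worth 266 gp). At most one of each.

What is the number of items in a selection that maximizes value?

Best achievable value is 1153.
For example ornate helm + platinum ring achieves it, using 23 lb.
Any selection reaching 1153 contains exactly 2 items.

2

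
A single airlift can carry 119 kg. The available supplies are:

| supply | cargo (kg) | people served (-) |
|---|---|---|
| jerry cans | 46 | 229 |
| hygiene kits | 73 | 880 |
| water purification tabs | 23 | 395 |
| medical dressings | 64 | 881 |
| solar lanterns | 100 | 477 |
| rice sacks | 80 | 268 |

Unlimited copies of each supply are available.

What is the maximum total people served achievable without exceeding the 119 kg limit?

Best packing: 5×water purification tabs — 115 kg, 1975 total.
That's the maximum — no swap from here does better than 1975.

1975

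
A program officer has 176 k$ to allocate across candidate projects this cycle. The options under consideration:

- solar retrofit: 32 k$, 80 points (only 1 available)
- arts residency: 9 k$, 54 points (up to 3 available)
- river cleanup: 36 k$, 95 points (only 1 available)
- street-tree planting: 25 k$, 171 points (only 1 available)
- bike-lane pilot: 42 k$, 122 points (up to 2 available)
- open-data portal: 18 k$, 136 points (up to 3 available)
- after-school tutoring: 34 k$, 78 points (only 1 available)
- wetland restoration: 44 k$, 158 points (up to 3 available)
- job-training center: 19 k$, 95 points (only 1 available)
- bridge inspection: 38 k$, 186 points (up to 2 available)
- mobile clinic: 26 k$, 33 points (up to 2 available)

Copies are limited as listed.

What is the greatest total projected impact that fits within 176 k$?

By projected impact per k$: open-data portal 7.56, street-tree planting 6.84, arts residency 6.00, job-training center 5.00 lead.
A density-first pass picks 3×arts residency + street-tree planting + 3×open-data portal + job-training center + bridge inspection — 1022 at 163 k$.
The 28 k$ tied up in arts residency and job-training center is better spent on bridge inspection — total rises to 1059 (173 k$).

1059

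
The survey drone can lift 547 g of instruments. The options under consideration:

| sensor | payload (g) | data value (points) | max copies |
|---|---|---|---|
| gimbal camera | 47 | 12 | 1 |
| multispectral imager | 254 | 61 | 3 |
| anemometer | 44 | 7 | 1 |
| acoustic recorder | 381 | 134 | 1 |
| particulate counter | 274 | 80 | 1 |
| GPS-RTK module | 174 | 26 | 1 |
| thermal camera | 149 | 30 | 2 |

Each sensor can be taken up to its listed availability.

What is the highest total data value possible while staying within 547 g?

164

Filling by ratio: gimbal camera + anemometer + acoustic recorder for 153, with 75 g left unused.
The 91 g tied up in gimbal camera and anemometer is better spent on thermal camera — total rises to 164 (530 g).
No other feasible combination exceeds 164.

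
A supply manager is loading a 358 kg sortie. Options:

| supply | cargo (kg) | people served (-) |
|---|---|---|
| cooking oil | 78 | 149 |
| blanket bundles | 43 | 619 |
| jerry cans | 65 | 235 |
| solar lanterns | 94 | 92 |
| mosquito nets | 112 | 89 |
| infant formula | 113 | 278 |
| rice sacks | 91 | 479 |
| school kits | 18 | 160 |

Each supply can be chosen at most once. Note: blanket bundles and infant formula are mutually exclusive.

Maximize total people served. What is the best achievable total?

1642

Density check — blanket bundles 14.40, school kits 8.89, rice sacks 5.26, jerry cans 3.62 are the best per kg.
Cooking oil + blanket bundles + jerry cans + rice sacks + school kits uses 295 of the 358 kg and totals 1642.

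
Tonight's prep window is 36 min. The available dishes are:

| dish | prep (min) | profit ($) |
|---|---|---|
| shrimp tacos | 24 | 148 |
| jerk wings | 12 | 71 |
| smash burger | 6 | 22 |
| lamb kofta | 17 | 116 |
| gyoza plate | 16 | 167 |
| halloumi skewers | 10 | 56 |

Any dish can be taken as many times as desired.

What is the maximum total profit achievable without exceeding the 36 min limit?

334

Ranking by ratio (profit/min): gyoza plate 10.44, lamb kofta 6.82, shrimp tacos 6.17, jerk wings 5.92.
The ratio ordering already packs tightly: 2×gyoza plate, 32 min, 334.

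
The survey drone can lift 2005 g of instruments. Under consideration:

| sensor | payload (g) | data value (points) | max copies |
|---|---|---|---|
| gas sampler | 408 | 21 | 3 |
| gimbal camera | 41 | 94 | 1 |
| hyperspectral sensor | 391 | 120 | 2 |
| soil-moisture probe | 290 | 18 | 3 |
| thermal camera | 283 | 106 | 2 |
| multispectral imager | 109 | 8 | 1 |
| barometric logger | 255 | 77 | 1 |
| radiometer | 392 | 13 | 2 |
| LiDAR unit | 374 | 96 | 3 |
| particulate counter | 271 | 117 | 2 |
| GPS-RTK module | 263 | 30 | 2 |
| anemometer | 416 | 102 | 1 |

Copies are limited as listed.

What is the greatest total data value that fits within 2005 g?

Ranking by ratio (data value/g): gimbal camera 2.29, particulate counter 0.43, thermal camera 0.37, hyperspectral sensor 0.31.
Gimbal camera + 2×hyperspectral sensor + 2×thermal camera + 2×particulate counter uses 1931 of the 2005 g and totals 780.
The spare 74 g is too small for any remaining sensor, and no exchange beats 780.

780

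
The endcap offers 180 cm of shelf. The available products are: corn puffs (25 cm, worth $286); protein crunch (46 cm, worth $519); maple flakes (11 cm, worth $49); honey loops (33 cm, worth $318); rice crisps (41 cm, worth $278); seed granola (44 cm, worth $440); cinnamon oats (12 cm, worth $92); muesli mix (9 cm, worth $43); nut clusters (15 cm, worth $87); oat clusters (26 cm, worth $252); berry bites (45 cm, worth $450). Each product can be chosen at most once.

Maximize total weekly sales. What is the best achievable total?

Filling by ratio: corn puffs + protein crunch + seed granola + cinnamon oats + berry bites for 1787, with 8 cm left unused.
Replace seed granola and cinnamon oats with honey loops + oat clusters: the trade gains 38 net, giving 1825 at 175 cm.
No other feasible combination exceeds 1825.

1825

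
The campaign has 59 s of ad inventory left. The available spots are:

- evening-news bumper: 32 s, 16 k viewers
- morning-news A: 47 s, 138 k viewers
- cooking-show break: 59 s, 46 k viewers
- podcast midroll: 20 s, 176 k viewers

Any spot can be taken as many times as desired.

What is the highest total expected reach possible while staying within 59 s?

352

By expected reach per s: podcast midroll 8.80, morning-news A 2.94, cooking-show break 0.78 lead.
Taking 2×podcast midroll: 40 s used, 352 in expected reach.
Every other selection either busts 59 s or fails to beat 352.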